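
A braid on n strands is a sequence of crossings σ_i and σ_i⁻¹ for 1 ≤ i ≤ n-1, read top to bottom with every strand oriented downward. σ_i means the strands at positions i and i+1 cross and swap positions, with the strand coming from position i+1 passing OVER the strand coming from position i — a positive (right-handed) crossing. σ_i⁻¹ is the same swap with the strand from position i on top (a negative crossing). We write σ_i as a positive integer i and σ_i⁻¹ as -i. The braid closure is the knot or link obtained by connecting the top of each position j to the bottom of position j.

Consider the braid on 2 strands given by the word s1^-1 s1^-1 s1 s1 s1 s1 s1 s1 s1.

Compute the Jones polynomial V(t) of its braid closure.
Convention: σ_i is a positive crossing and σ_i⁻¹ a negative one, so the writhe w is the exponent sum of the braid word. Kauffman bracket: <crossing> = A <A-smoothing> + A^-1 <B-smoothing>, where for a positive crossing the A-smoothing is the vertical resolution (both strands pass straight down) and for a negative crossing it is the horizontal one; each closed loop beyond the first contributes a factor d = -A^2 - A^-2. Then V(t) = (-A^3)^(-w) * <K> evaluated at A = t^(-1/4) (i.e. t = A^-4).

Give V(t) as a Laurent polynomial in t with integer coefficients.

-t^7 + t^6 - t^5 + t^4 + t^2

Derivation:
The presented braid s1^-1 s1^-1 s1 s1 s1 s1 s1 s1 s1 on 2 strands reduces by inverse Markov moves (closure unchanged at each step):
  Deconjugate: the word is γ·β·γ⁻¹ with γ = s1^-1 s1^-1 (prefix) and γ⁻¹ = s1 s1 (suffix); strip both.
Reduced to β = s1 s1 s1 s1 s1 on 2 strands, 5 crossings.
Compute on β:
Braid: s1 s1 s1 s1 s1 on 2 strands, 5 crossings.
Writhe w = (#positive) - (#negative) = 5 - 0 = 5.
Enumerate smoothing states for the bracket polynomial. There are 2^5 = 32 states.
Each crossing splits two ways (0=vertical, 1=horizontal). The state's weight is A^(#A-smoothings - #B-smoothings) * d^(loops - 1).
  state 00000: A-exp=+5, loops=2, term = A^5 * d^1
  state 00001: A-exp=+3, loops=1, term = A^3 * d^0
  state 00010: A-exp=+3, loops=1, term = A^3 * d^0
  state 00011: A-exp=+1, loops=2, term = A^1 * d^1
  state 00100: A-exp=+3, loops=1, term = A^3 * d^0
  state 00101: A-exp=+1, loops=2, term = A^1 * d^1
  state 00110: A-exp=+1, loops=2, term = A^1 * d^1
  state 00111: A-exp=-1, loops=3, term = A^-1 * d^2
  state 01000: A-exp=+3, loops=1, term = A^3 * d^0
  state 01001: A-exp=+1, loops=2, term = A^1 * d^1
  state 01010: A-exp=+1, loops=2, term = A^1 * d^1
  state 01011: A-exp=-1, loops=3, term = A^-1 * d^2
  state 01100: A-exp=+1, loops=2, term = A^1 * d^1
  state 01101: A-exp=-1, loops=3, term = A^-1 * d^2
  state 01110: A-exp=-1, loops=3, term = A^-1 * d^2
  state 01111: A-exp=-3, loops=4, term = A^-3 * d^3
  state 10000: A-exp=+3, loops=1, term = A^3 * d^0
  state 10001: A-exp=+1, loops=2, term = A^1 * d^1
  state 10010: A-exp=+1, loops=2, term = A^1 * d^1
  state 10011: A-exp=-1, loops=3, term = A^-1 * d^2
  state 10100: A-exp=+1, loops=2, term = A^1 * d^1
  state 10101: A-exp=-1, loops=3, term = A^-1 * d^2
  state 10110: A-exp=-1, loops=3, term = A^-1 * d^2
  state 10111: A-exp=-3, loops=4, term = A^-3 * d^3
  state 11000: A-exp=+1, loops=2, term = A^1 * d^1
  state 11001: A-exp=-1, loops=3, term = A^-1 * d^2
  state 11010: A-exp=-1, loops=3, term = A^-1 * d^2
  state 11011: A-exp=-3, loops=4, term = A^-3 * d^3
  state 11100: A-exp=-1, loops=3, term = A^-1 * d^2
  state 11101: A-exp=-3, loops=4, term = A^-3 * d^3
  state 11110: A-exp=-3, loops=4, term = A^-3 * d^3
  state 11111: A-exp=-5, loops=5, term = A^-5 * d^4
Collect the terms by A-exponent (count of states per loop number):
Powers of d = -A^2 - A^-2: d^2 = A^4 + 2 + A^-4; d^3 = -A^6 - 3*A^2 - 3*A^-2 - A^-6; d^4 = A^8 + 4*A^4 + 6 + 4*A^-4 + A^-8.
  A^5 * (d) = -A^7 - A^3
  A^3 * (5) = 5*A^3
  A^1 * (10*d) = -10*A^3 - 10*A^-1
  A^-1 * (10*d^2) = 10*A^3 + 20*A^-1 + 10*A^-5
  A^-3 * (5*d^3) = -5*A^3 - 15*A^-1 - 15*A^-5 - 5*A^-9
  A^-5 * (d^4) = A^3 + 4*A^-1 + 6*A^-5 + 4*A^-9 + A^-13
Summing the groups: <K> = -A^7 - A^-1 + A^-5 - A^-9 + A^-13
Normalise by the writhe: (-A^3)^(-w) = (-A^3)^(-5) = -A^-15, so f(A) = -A^-15 * <K> = A^-8 + A^-16 - A^-20 + A^-24 - A^-28.
Substitute A = t^(-1/4), i.e. A^e → t^(-e/4): V(t) = -t^7 + t^6 - t^5 + t^4 + t^2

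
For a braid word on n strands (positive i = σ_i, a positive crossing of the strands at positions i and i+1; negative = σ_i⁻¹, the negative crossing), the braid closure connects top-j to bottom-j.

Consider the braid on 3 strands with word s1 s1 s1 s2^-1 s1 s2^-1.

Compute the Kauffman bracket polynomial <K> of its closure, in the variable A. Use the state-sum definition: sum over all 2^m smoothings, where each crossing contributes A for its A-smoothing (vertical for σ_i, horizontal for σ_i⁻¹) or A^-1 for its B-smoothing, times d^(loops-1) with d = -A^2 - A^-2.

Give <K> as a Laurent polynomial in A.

A^10 - A^6 + 2*A^2 - 2*A^-2 + 2*A^-6 - 2*A^-10 + A^-14

Derivation:
Braid: s1 s1 s1 s2^-1 s1 s2^-1 on 3 strands, 6 crossings.
Writhe w = (#positive) - (#negative) = 4 - 2 = 2.
Computing the Kauffman bracket via state sum. There are 2^6 = 64 states.
Smooth each crossing (0=||, 1=⌣⌢); contribution A^(Σ sign_k(1-2s_k)) * d^(L-1).
Tabulate the states by total A-exponent and number of loops L (A-exp: L × count):
  A^6: L=3 ×1
  A^4: L=2 ×6
  A^2: L=1 ×11, L=3 ×4
  A^0: L=2 ×19, L=4 ×1
  A^-2: L=3 ×15
  A^-4: L=4 ×6
  A^-6: L=5 ×1
Each group contributes A^e * Σ count * d^(L-1):
Powers of d = -A^2 - A^-2: d^2 = A^4 + 2 + A^-4; d^3 = -A^6 - 3*A^2 - 3*A^-2 - A^-6; d^4 = A^8 + 4*A^4 + 6 + 4*A^-4 + A^-8.
  A^6 * (d^2) = A^10 + 2*A^6 + A^2
  A^4 * (6*d) = -6*A^6 - 6*A^2
  A^2 * (11 + 4*d^2) = 4*A^6 + 19*A^2 + 4*A^-2
  A^0 * (19*d + d^3) = -A^6 - 22*A^2 - 22*A^-2 - A^-6
  A^-2 * (15*d^2) = 15*A^2 + 30*A^-2 + 15*A^-6
  A^-4 * (6*d^3) = -6*A^2 - 18*A^-2 - 18*A^-6 - 6*A^-10
  A^-6 * (d^4) = A^2 + 4*A^-2 + 6*A^-6 + 4*A^-10 + A^-14
Summing the groups: <K> = A^10 - A^6 + 2*A^2 - 2*A^-2 + 2*A^-6 - 2*A^-10 + A^-14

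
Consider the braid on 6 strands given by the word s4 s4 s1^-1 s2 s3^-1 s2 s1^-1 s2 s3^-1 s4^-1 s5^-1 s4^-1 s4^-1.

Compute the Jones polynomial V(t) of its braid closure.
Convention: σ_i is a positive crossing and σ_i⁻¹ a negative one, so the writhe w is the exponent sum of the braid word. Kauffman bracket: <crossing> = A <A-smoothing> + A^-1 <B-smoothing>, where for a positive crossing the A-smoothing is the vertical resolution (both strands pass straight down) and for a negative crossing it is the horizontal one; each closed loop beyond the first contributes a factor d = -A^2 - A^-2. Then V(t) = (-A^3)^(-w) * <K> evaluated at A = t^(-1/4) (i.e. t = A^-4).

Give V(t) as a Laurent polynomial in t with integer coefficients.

The presented braid s4 s4 s1^-1 s2 s3^-1 s2 s1^-1 s2 s3^-1 s4^-1 s5^-1 s4^-1 s4^-1 on 6 strands reduces by inverse Markov moves (closure unchanged at each step):
  Deconjugate: the word is γ·β·γ⁻¹ with γ = s4 s4 (prefix) and γ⁻¹ = s4^-1 s4^-1 (suffix); strip both.
  Destabilize: the word has the form β·s5^-1 where s5^-1 occurs only as the final letter (β ∈ B_5); drop it and the last strand → 5 strands.
  Destabilize: the word has the form β·s4^-1 where s4^-1 occurs only as the final letter (β ∈ B_4); drop it and the last strand → 4 strands.
Reduced to β = s1^-1 s2 s3^-1 s2 s1^-1 s2 s3^-1 on 4 strands, 7 crossings.
Compute on β:
Braid: s1^-1 s2 s3^-1 s2 s1^-1 s2 s3^-1 on 4 strands, 7 crossings.
Writhe w = (#positive) - (#negative) = 3 - 4 = -1.
Enumerate smoothing states for the bracket polynomial. There are 2^7 = 128 states.
For each crossing: s=0 is the vertical smoothing, s=1 horizontal. Crossing k contributes A^(sign_k * (1 - 2*s_k)); loop factor d = -A^2 - A^-2.
Tabulate the states by total A-exponent and number of loops L (A-exp: L × count):
  A^7: L=4 ×1
  A^5: L=3 ×7
  A^3: L=2 ×19, L=4 ×2
  A^1: L=1 ×21, L=3 ×14
  A^-1: L=2 ×32, L=4 ×3
  A^-3: L=3 ×21
  A^-5: L=4 ×7
  A^-7: L=5 ×1
Each group contributes A^e * Σ count * d^(L-1):
Powers of d = -A^2 - A^-2: d^2 = A^4 + 2 + A^-4; d^3 = -A^6 - 3*A^2 - 3*A^-2 - A^-6; d^4 = A^8 + 4*A^4 + 6 + 4*A^-4 + A^-8.
  A^7 * (d^3) = -A^13 - 3*A^9 - 3*A^5 - A
  A^5 * (7*d^2) = 7*A^9 + 14*A^5 + 7*A
  A^3 * (19*d + 2*d^3) = -2*A^9 - 25*A^5 - 25*A - 2*A^-3
  A^1 * (21 + 14*d^2) = 14*A^5 + 49*A + 14*A^-3
  A^-1 * (32*d + 3*d^3) = -3*A^5 - 41*A - 41*A^-3 - 3*A^-7
  A^-3 * (21*d^2) = 21*A + 42*A^-3 + 21*A^-7
  A^-5 * (7*d^3) = -7*A - 21*A^-3 - 21*A^-7 - 7*A^-11
  A^-7 * (d^4) = A + 4*A^-3 + 6*A^-7 + 4*A^-11 + A^-15
Summing the groups: <K> = -A^13 + 2*A^9 - 3*A^5 + 4*A - 4*A^-3 + 3*A^-7 - 3*A^-11 + A^-15
Normalise by the writhe: (-A^3)^(-w) = (-A^3)^(1) = -A^3, so f(A) = -A^3 * <K> = A^16 - 2*A^12 + 3*A^8 - 4*A^4 + 4 - 3*A^-4 + 3*A^-8 - A^-12.
Substitute A = t^(-1/4), i.e. A^e → t^(-e/4): V(t) = -t^3 + 3*t^2 - 3*t + 4 - 4*t^-1 + 3*t^-2 - 2*t^-3 + t^-4

Answer: -t^3 + 3*t^2 - 3*t + 4 - 4*t^-1 + 3*t^-2 - 2*t^-3 + t^-4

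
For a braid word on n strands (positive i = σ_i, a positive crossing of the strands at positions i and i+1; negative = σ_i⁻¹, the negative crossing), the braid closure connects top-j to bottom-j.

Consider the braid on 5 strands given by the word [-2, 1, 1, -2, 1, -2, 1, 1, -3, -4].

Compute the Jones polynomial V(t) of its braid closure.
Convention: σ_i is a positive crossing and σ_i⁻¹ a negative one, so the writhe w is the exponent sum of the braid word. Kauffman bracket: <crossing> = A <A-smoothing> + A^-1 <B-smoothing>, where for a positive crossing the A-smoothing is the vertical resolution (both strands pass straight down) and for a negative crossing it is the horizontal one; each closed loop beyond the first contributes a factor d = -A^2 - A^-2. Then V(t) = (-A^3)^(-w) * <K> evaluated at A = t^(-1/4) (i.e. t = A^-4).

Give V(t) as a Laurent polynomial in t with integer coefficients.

The presented braid s2^-1 s1 s1 s2^-1 s1 s2^-1 s1 s1 s3^-1 s4^-1 on 5 strands reduces by inverse Markov moves (closure unchanged at each step):
  Destabilize: the word has the form β·s4^-1 where s4^-1 occurs only as the final letter (β ∈ B_4); drop it and the last strand → 4 strands.
  Destabilize: the word has the form β·s3^-1 where s3^-1 occurs only as the final letter (β ∈ B_3); drop it and the last strand → 3 strands.
Reduced to β = s2^-1 s1 s1 s2^-1 s1 s2^-1 s1 s1 on 3 strands, 8 crossings.
Compute on β:
Braid: s2^-1 s1 s1 s2^-1 s1 s2^-1 s1 s1 on 3 strands, 8 crossings.
Writhe w = (#positive) - (#negative) = 5 - 3 = 2.
Enumerate smoothing states for the bracket polynomial. There are 2^8 = 256 states.
Each crossing splits two ways (0=vertical, 1=horizontal). The state's weight is A^(#A-smoothings - #B-smoothings) * d^(loops - 1).
Tabulate the states by total A-exponent and number of loops L (A-exp: L × count):
  A^8: L=4 ×1
  A^6: L=3 ×8
  A^4: L=2 ×26, L=4 ×2
  A^2: L=1 ×35, L=3 ×21
  A^0: L=2 ×63, L=4 ×7
  A^-2: L=3 ×55, L=5 ×1
  A^-4: L=4 ×28
  A^-6: L=5 ×8
  A^-8: L=6 ×1
Each group contributes A^e * Σ count * d^(L-1):
Powers of d = -A^2 - A^-2: d^2 = A^4 + 2 + A^-4; d^3 = -A^6 - 3*A^2 - 3*A^-2 - A^-6; d^4 = A^8 + 4*A^4 + 6 + 4*A^-4 + A^-8; d^5 = -A^10 - 5*A^6 - 10*A^2 - 10*A^-2 - 5*A^-6 - A^-10.
  A^8 * (d^3) = -A^14 - 3*A^10 - 3*A^6 - A^2
  A^6 * (8*d^2) = 8*A^10 + 16*A^6 + 8*A^2
  A^4 * (26*d + 2*d^3) = -2*A^10 - 32*A^6 - 32*A^2 - 2*A^-2
  A^2 * (35 + 21*d^2) = 21*A^6 + 77*A^2 + 21*A^-2
  A^0 * (63*d + 7*d^3) = -7*A^6 - 84*A^2 - 84*A^-2 - 7*A^-6
  A^-2 * (55*d^2 + d^4) = A^6 + 59*A^2 + 116*A^-2 + 59*A^-6 + A^-10
  A^-4 * (28*d^3) = -28*A^2 - 84*A^-2 - 84*A^-6 - 28*A^-10
  A^-6 * (8*d^4) = 8*A^2 + 32*A^-2 + 48*A^-6 + 32*A^-10 + 8*A^-14
  A^-8 * (d^5) = -A^2 - 5*A^-2 - 10*A^-6 - 10*A^-10 - 5*A^-14 - A^-18
Summing the groups: <K> = -A^14 + 3*A^10 - 4*A^6 + 6*A^2 - 6*A^-2 + 6*A^-6 - 5*A^-10 + 3*A^-14 - A^-18
Normalise by the writhe: (-A^3)^(-w) = (-A^3)^(-2) = A^-6, so f(A) = A^-6 * <K> = -A^8 + 3*A^4 - 4 + 6*A^-4 - 6*A^-8 + 6*A^-12 - 5*A^-16 + 3*A^-20 - A^-24.
Substitute A = t^(-1/4), i.e. A^e → t^(-e/4): V(t) = -t^6 + 3*t^5 - 5*t^4 + 6*t^3 - 6*t^2 + 6*t - 4 + 3*t^-1 - t^-2

Answer: -t^6 + 3*t^5 - 5*t^4 + 6*t^3 - 6*t^2 + 6*t - 4 + 3*t^-1 - t^-2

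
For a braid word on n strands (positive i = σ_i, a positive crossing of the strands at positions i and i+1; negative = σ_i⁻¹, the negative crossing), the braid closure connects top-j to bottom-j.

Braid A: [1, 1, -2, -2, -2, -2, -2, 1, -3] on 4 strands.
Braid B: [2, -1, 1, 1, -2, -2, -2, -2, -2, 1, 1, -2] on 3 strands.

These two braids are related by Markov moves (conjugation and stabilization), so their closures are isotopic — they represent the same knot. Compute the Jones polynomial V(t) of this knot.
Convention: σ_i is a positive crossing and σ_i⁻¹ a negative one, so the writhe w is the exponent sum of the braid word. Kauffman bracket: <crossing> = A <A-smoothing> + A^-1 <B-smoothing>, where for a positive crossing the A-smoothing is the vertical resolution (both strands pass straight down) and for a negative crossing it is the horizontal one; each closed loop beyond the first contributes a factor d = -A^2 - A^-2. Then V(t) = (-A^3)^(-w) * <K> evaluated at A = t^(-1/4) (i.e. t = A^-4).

-t^2 + t - 1 + 3*t^-1 - 2*t^-2 + 3*t^-3 - 2*t^-4 + t^-5 - t^-6

Derivation:
Markov-equivalent braids have isotopic closures, hence identical knot invariants. Strip the Markov moves from each word to reach a common short braid β, then compute V(t) once on β.
Braid A: s1 s1 s2^-1 s2^-1 s2^-1 s2^-1 s2^-1 s1 s3^-1 on 4 strands reduces by inverse Markov moves (closure unchanged at each step):
  Destabilize: the word has the form β·s3^-1 where s3^-1 occurs only as the final letter (β ∈ B_3); drop it and the last strand → 3 strands.
Reduced to β = s1 s1 s2^-1 s2^-1 s2^-1 s2^-1 s2^-1 s1 on 3 strands, 8 crossings.
Braid B: s2 s1^-1 s1 s1 s2^-1 s2^-1 s2^-1 s2^-1 s2^-1 s1 s1 s2^-1 on 3 strands reduces by inverse Markov moves (closure unchanged at each step):
  Deconjugate: the word is γ·β·γ⁻¹ with γ = s2 s1^-1 (prefix) and γ⁻¹ = s1 s2^-1 (suffix); strip both.
Reduced to β = s1 s1 s2^-1 s2^-1 s2^-1 s2^-1 s2^-1 s1 on 3 strands, 8 crossings.
Both give the same β = s1 s1 s2^-1 s2^-1 s2^-1 s2^-1 s2^-1 s1 on 3 strands, so one state sum suffices:
Braid: s1 s1 s2^-1 s2^-1 s2^-1 s2^-1 s2^-1 s1 on 3 strands, 8 crossings.
Writhe w = (#positive) - (#negative) = 3 - 5 = -2.
Computing the Kauffman bracket via state sum. There are 2^8 = 256 states.
For each crossing: s=0 is the vertical smoothing, s=1 horizontal. Crossing k contributes A^(sign_k * (1 - 2*s_k)); loop factor d = -A^2 - A^-2.
Tabulate the states by total A-exponent and number of loops L (A-exp: L × count):
  A^8: L=6 ×1
  A^6: L=5 ×8
  A^4: L=4 ×25, L=6 ×3
  A^2: L=3 ×40, L=5 ×15, L=7 ×1
  A^0: L=2 ×35, L=4 ×30, L=6 ×5
  A^-2: L=1 ×15, L=3 ×31, L=5 ×10
  A^-4: L=2 ×18, L=4 ×10
  A^-6: L=3 ×8
  A^-8: L=4 ×1
Each group contributes A^e * Σ count * d^(L-1):
Powers of d = -A^2 - A^-2: d^2 = A^4 + 2 + A^-4; d^3 = -A^6 - 3*A^2 - 3*A^-2 - A^-6; d^4 = A^8 + 4*A^4 + 6 + 4*A^-4 + A^-8; d^5 = -A^10 - 5*A^6 - 10*A^2 - 10*A^-2 - 5*A^-6 - A^-10; d^6 = A^12 + 6*A^8 + 15*A^4 + 20 + 15*A^-4 + 6*A^-8 + A^-12.
  A^8 * (d^5) = -A^18 - 5*A^14 - 10*A^10 - 10*A^6 - 5*A^2 - A^-2
  A^6 * (8*d^4) = 8*A^14 + 32*A^10 + 48*A^6 + 32*A^2 + 8*A^-2
  A^4 * (25*d^3 + 3*d^5) = -3*A^14 - 40*A^10 - 105*A^6 - 105*A^2 - 40*A^-2 - 3*A^-6
  A^2 * (40*d^2 + 15*d^4 + d^6) = A^14 + 21*A^10 + 115*A^6 + 190*A^2 + 115*A^-2 + 21*A^-6 + A^-10
  A^0 * (35*d + 30*d^3 + 5*d^5) = -5*A^10 - 55*A^6 - 175*A^2 - 175*A^-2 - 55*A^-6 - 5*A^-10
  A^-2 * (15 + 31*d^2 + 10*d^4) = 10*A^6 + 71*A^2 + 137*A^-2 + 71*A^-6 + 10*A^-10
  A^-4 * (18*d + 10*d^3) = -10*A^2 - 48*A^-2 - 48*A^-6 - 10*A^-10
  A^-6 * (8*d^2) = 8*A^-2 + 16*A^-6 + 8*A^-10
  A^-8 * (d^3) = -A^-2 - 3*A^-6 - 3*A^-10 - A^-14
Summing the groups: <K> = -A^18 + A^14 - 2*A^10 + 3*A^6 - 2*A^2 + 3*A^-2 - A^-6 + A^-10 - A^-14
Normalise by the writhe: (-A^3)^(-w) = (-A^3)^(2) = A^6, so f(A) = A^6 * <K> = -A^24 + A^20 - 2*A^16 + 3*A^12 - 2*A^8 + 3*A^4 - 1 + A^-4 - A^-8.
Substitute A = t^(-1/4), i.e. A^e → t^(-e/4): V(t) = -t^2 + t - 1 + 3*t^-1 - 2*t^-2 + 3*t^-3 - 2*t^-4 + t^-5 - t^-6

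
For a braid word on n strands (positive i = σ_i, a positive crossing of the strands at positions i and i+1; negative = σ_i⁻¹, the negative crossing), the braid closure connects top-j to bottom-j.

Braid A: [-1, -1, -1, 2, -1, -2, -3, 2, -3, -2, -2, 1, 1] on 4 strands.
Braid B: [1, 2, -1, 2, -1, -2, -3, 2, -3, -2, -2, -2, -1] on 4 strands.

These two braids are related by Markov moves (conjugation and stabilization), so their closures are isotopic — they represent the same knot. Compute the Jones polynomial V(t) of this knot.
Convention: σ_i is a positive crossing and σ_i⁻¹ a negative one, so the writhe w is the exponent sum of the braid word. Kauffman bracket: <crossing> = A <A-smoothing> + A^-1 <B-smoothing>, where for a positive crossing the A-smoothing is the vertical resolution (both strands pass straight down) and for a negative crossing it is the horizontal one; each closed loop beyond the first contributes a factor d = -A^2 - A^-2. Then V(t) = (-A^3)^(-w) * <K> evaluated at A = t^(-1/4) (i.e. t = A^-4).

Markov-equivalent braids have isotopic closures, hence identical knot invariants. Strip the Markov moves from each word to reach a common short braid β, then compute V(t) once on β.
Braid A: s1^-1 s1^-1 s1^-1 s2 s1^-1 s2^-1 s3^-1 s2 s3^-1 s2^-1 s2^-1 s1 s1 on 4 strands reduces by inverse Markov moves (closure unchanged at each step):
  Deconjugate: the word is γ·β·γ⁻¹ with γ = s1^-1 (prefix) and γ⁻¹ = s1 (suffix); strip both.
  Deconjugate: the word is γ·β·γ⁻¹ with γ = s1^-1 (prefix) and γ⁻¹ = s1 (suffix); strip both.
Reduced to β = s1^-1 s2 s1^-1 s2^-1 s3^-1 s2 s3^-1 s2^-1 s2^-1 on 4 strands, 9 crossings.
Braid B: s1 s2 s1^-1 s2 s1^-1 s2^-1 s3^-1 s2 s3^-1 s2^-1 s2^-1 s2^-1 s1^-1 on 4 strands reduces by inverse Markov moves (closure unchanged at each step):
  Deconjugate: the word is γ·β·γ⁻¹ with γ = s1 (prefix) and γ⁻¹ = s1^-1 (suffix); strip both.
  Deconjugate: the word is γ·β·γ⁻¹ with γ = s2 (prefix) and γ⁻¹ = s2^-1 (suffix); strip both.
Reduced to β = s1^-1 s2 s1^-1 s2^-1 s3^-1 s2 s3^-1 s2^-1 s2^-1 on 4 strands, 9 crossings.
Both give the same β = s1^-1 s2 s1^-1 s2^-1 s3^-1 s2 s3^-1 s2^-1 s2^-1 on 4 strands, so one state sum suffices:
Braid: s1^-1 s2 s1^-1 s2^-1 s3^-1 s2 s3^-1 s2^-1 s2^-1 on 4 strands, 9 crossings.
Writhe w = (#positive) - (#negative) = 2 - 7 = -5.
Computing the Kauffman bracket via state sum. There are 2^9 = 512 states.
Each crossing splits two ways (0=vertical, 1=horizontal). The state's weight is A^(#A-smoothings - #B-smoothings) * d^(loops - 1).
Tabulate the states by total A-exponent and number of loops L (A-exp: L × count):
  A^9: L=5 ×1
  A^7: L=4 ×9
  A^5: L=3 ×30, L=5 ×6
  A^3: L=2 ×45, L=4 ×37, L=6 ×2
  A^1: L=1 ×27, L=3 ×78, L=5 ×21
  A^-1: L=2 ×67, L=4 ×53, L=6 ×6
  A^-3: L=1 ×12, L=3 ×53, L=5 ×18, L=7 ×1
  A^-5: L=2 ×14, L=4 ×19, L=6 ×3
  A^-7: L=3 ×6, L=5 ×3
  A^-9: L=4 ×1
Each group contributes A^e * Σ count * d^(L-1):
Powers of d = -A^2 - A^-2: d^2 = A^4 + 2 + A^-4; d^3 = -A^6 - 3*A^2 - 3*A^-2 - A^-6; d^4 = A^8 + 4*A^4 + 6 + 4*A^-4 + A^-8; d^5 = -A^10 - 5*A^6 - 10*A^2 - 10*A^-2 - 5*A^-6 - A^-10; d^6 = A^12 + 6*A^8 + 15*A^4 + 20 + 15*A^-4 + 6*A^-8 + A^-12.
  A^9 * (d^4) = A^17 + 4*A^13 + 6*A^9 + 4*A^5 + A
  A^7 * (9*d^3) = -9*A^13 - 27*A^9 - 27*A^5 - 9*A
  A^5 * (30*d^2 + 6*d^4) = 6*A^13 + 54*A^9 + 96*A^5 + 54*A + 6*A^-3
  A^3 * (45*d + 37*d^3 + 2*d^5) = -2*A^13 - 47*A^9 - 176*A^5 - 176*A - 47*A^-3 - 2*A^-7
  A^1 * (27 + 78*d^2 + 21*d^4) = 21*A^9 + 162*A^5 + 309*A + 162*A^-3 + 21*A^-7
  A^-1 * (67*d + 53*d^3 + 6*d^5) = -6*A^9 - 83*A^5 - 286*A - 286*A^-3 - 83*A^-7 - 6*A^-11
  A^-3 * (12 + 53*d^2 + 18*d^4 + d^6) = A^9 + 24*A^5 + 140*A + 246*A^-3 + 140*A^-7 + 24*A^-11 + A^-15
  A^-5 * (14*d + 19*d^3 + 3*d^5) = -3*A^5 - 34*A - 101*A^-3 - 101*A^-7 - 34*A^-11 - 3*A^-15
  A^-7 * (6*d^2 + 3*d^4) = 3*A + 18*A^-3 + 30*A^-7 + 18*A^-11 + 3*A^-15
  A^-9 * (d^3) = -A^-3 - 3*A^-7 - 3*A^-11 - A^-15
Summing the groups: <K> = A^17 - A^13 + 2*A^9 - 3*A^5 + 2*A - 3*A^-3 + 2*A^-7 - A^-11
Normalise by the writhe: (-A^3)^(-w) = (-A^3)^(5) = -A^15, so f(A) = -A^15 * <K> = -A^32 + A^28 - 2*A^24 + 3*A^20 - 2*A^16 + 3*A^12 - 2*A^8 + A^4.
Substitute A = t^(-1/4), i.e. A^e → t^(-e/4): V(t) = t^-1 - 2*t^-2 + 3*t^-3 - 2*t^-4 + 3*t^-5 - 2*t^-6 + t^-7 - t^-8

Answer: t^-1 - 2*t^-2 + 3*t^-3 - 2*t^-4 + 3*t^-5 - 2*t^-6 + t^-7 - t^-8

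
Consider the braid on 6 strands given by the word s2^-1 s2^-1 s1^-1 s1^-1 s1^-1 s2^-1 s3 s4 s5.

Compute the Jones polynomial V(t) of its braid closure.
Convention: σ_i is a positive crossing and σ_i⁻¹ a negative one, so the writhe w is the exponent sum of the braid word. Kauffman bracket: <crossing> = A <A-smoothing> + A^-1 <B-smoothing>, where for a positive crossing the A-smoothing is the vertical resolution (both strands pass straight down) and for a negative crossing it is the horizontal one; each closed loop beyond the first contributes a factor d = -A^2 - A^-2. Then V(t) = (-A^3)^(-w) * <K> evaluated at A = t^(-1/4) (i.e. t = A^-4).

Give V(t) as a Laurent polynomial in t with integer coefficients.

The presented braid s2^-1 s2^-1 s1^-1 s1^-1 s1^-1 s2^-1 s3 s4 s5 on 6 strands reduces by inverse Markov moves (closure unchanged at each step):
  Destabilize: the word has the form β·s5 where s5 occurs only as the final letter (β ∈ B_5); drop it and the last strand → 5 strands.
  Destabilize: the word has the form β·s4 where s4 occurs only as the final letter (β ∈ B_4); drop it and the last strand → 4 strands.
  Destabilize: the word has the form β·s3 where s3 occurs only as the final letter (β ∈ B_3); drop it and the last strand → 3 strands.
Reduced to β = s2^-1 s2^-1 s1^-1 s1^-1 s1^-1 s2^-1 on 3 strands, 6 crossings.
Compute on β:
Braid: s2^-1 s2^-1 s1^-1 s1^-1 s1^-1 s2^-1 on 3 strands, 6 crossings.
Writhe w = (#positive) - (#negative) = 0 - 6 = -6.
Enumerate smoothing states for the bracket polynomial. There are 2^6 = 64 states.
Smooth each crossing (0=||, 1=⌣⌢); contribution A^(Σ sign_k(1-2s_k)) * d^(L-1).
Tabulate the states by total A-exponent and number of loops L (A-exp: L × count):
  A^6: L=5 ×1
  A^4: L=4 ×6
  A^2: L=3 ×15
  A^0: L=2 ×18, L=4 ×2
  A^-2: L=1 ×9, L=3 ×6
  A^-4: L=2 ×6
  A^-6: L=3 ×1
Each group contributes A^e * Σ count * d^(L-1):
Powers of d = -A^2 - A^-2: d^2 = A^4 + 2 + A^-4; d^3 = -A^6 - 3*A^2 - 3*A^-2 - A^-6; d^4 = A^8 + 4*A^4 + 6 + 4*A^-4 + A^-8.
  A^6 * (d^4) = A^14 + 4*A^10 + 6*A^6 + 4*A^2 + A^-2
  A^4 * (6*d^3) = -6*A^10 - 18*A^6 - 18*A^2 - 6*A^-2
  A^2 * (15*d^2) = 15*A^6 + 30*A^2 + 15*A^-2
  A^0 * (18*d + 2*d^3) = -2*A^6 - 24*A^2 - 24*A^-2 - 2*A^-6
  A^-2 * (9 + 6*d^2) = 6*A^2 + 21*A^-2 + 6*A^-6
  A^-4 * (6*d) = -6*A^-2 - 6*A^-6
  A^-6 * (d^2) = A^-2 + 2*A^-6 + A^-10
Summing the groups: <K> = A^14 - 2*A^10 + A^6 - 2*A^2 + 2*A^-2 + A^-10
Normalise by the writhe: (-A^3)^(-w) = (-A^3)^(6) = A^18, so f(A) = A^18 * <K> = A^32 - 2*A^28 + A^24 - 2*A^20 + 2*A^16 + A^8.
Substitute A = t^(-1/4), i.e. A^e → t^(-e/4): V(t) = t^-2 + 2*t^-4 - 2*t^-5 + t^-6 - 2*t^-7 + t^-8

Answer: t^-2 + 2*t^-4 - 2*t^-5 + t^-6 - 2*t^-7 + t^-8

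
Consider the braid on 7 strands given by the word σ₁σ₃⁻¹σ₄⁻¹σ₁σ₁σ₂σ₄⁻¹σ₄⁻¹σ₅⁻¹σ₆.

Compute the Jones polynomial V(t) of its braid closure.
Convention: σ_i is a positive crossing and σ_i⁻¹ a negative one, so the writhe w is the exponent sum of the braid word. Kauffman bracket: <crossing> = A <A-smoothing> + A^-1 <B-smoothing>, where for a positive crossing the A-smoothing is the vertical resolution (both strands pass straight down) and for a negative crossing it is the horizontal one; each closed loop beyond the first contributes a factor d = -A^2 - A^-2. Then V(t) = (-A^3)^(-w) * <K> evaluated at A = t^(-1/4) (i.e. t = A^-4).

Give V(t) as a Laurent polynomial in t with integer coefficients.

-t^3 + t^2 - t + 3 - t^-1 + t^-2 - t^-3

Derivation:
The presented braid s1 s3^-1 s4^-1 s1 s1 s2 s4^-1 s4^-1 s5^-1 s6 on 7 strands reduces by inverse Markov moves (closure unchanged at each step):
  Destabilize: the word has the form β·s6 where s6 occurs only as the final letter (β ∈ B_6); drop it and the last strand → 6 strands.
  Destabilize: the word has the form β·s5^-1 where s5^-1 occurs only as the final letter (β ∈ B_5); drop it and the last strand → 5 strands.
Reduced to β = s1 s3^-1 s4^-1 s1 s1 s2 s4^-1 s4^-1 on 5 strands, 8 crossings.
Compute on β:
Braid: s1 s3^-1 s4^-1 s1 s1 s2 s4^-1 s4^-1 on 5 strands, 8 crossings.
Writhe w = (#positive) - (#negative) = 4 - 4 = 0.
Enumerate smoothing states for the bracket polynomial. There are 2^8 = 256 states.
Each crossing splits two ways (0=vertical, 1=horizontal). The state's weight is A^(#A-smoothings - #B-smoothings) * d^(loops - 1).
Tabulate the states by total A-exponent and number of loops L (A-exp: L × count):
  A^8: L=5 ×1
  A^6: L=4 ×7, L=6 ×1
  A^4: L=3 ×18, L=5 ×10
  A^2: L=2 ×21, L=4 ×31, L=6 ×4
  A^0: L=1 ×9, L=3 ×43, L=5 ×17, L=7 ×1
  A^-2: L=2 ×21, L=4 ×31, L=6 ×4
  A^-4: L=3 ×18, L=5 ×10
  A^-6: L=4 ×7, L=6 ×1
  A^-8: L=5 ×1
Each group contributes A^e * Σ count * d^(L-1):
Powers of d = -A^2 - A^-2: d^2 = A^4 + 2 + A^-4; d^3 = -A^6 - 3*A^2 - 3*A^-2 - A^-6; d^4 = A^8 + 4*A^4 + 6 + 4*A^-4 + A^-8; d^5 = -A^10 - 5*A^6 - 10*A^2 - 10*A^-2 - 5*A^-6 - A^-10; d^6 = A^12 + 6*A^8 + 15*A^4 + 20 + 15*A^-4 + 6*A^-8 + A^-12.
  A^8 * (d^4) = A^16 + 4*A^12 + 6*A^8 + 4*A^4 + 1
  A^6 * (7*d^3 + d^5) = -A^16 - 12*A^12 - 31*A^8 - 31*A^4 - 12 - A^-4
  A^4 * (18*d^2 + 10*d^4) = 10*A^12 + 58*A^8 + 96*A^4 + 58 + 10*A^-4
  A^2 * (21*d + 31*d^3 + 4*d^5) = -4*A^12 - 51*A^8 - 154*A^4 - 154 - 51*A^-4 - 4*A^-8
  A^0 * (9 + 43*d^2 + 17*d^4 + d^6) = A^12 + 23*A^8 + 126*A^4 + 217 + 126*A^-4 + 23*A^-8 + A^-12
  A^-2 * (21*d + 31*d^3 + 4*d^5) = -4*A^8 - 51*A^4 - 154 - 154*A^-4 - 51*A^-8 - 4*A^-12
  A^-4 * (18*d^2 + 10*d^4) = 10*A^4 + 58 + 96*A^-4 + 58*A^-8 + 10*A^-12
  A^-6 * (7*d^3 + d^5) = -A^4 - 12 - 31*A^-4 - 31*A^-8 - 12*A^-12 - A^-16
  A^-8 * (d^4) = 1 + 4*A^-4 + 6*A^-8 + 4*A^-12 + A^-16
Summing the groups: <K> = -A^12 + A^8 - A^4 + 3 - A^-4 + A^-8 - A^-12
Normalise by the writhe: (-A^3)^(-w) = (-A^3)^(0) = 1, so f(A) = 1 * <K> = -A^12 + A^8 - A^4 + 3 - A^-4 + A^-8 - A^-12.
Substitute A = t^(-1/4), i.e. A^e → t^(-e/4): V(t) = -t^3 + t^2 - t + 3 - t^-1 + t^-2 - t^-3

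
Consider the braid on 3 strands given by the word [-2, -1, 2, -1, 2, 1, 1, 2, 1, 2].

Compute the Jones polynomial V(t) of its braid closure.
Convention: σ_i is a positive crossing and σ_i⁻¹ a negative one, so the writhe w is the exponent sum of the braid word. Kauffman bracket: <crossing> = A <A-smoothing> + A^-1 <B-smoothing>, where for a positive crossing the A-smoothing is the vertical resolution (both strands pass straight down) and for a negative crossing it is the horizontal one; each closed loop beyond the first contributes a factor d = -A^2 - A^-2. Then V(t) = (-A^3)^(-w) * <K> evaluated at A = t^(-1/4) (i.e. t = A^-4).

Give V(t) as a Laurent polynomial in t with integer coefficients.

-t^6 + t^5 - t^4 + 2*t^3 - t^2 + t

Derivation:
The presented braid s2^-1 s1^-1 s2 s1^-1 s2 s1 s1 s2 s1 s2 on 3 strands reduces by inverse Markov moves (closure unchanged at each step):
  Deconjugate: the word is γ·β·γ⁻¹ with γ = s2^-1 (prefix) and γ⁻¹ = s2 (suffix); strip both.
  Deconjugate: the word is γ·β·γ⁻¹ with γ = s1^-1 (prefix) and γ⁻¹ = s1 (suffix); strip both.
Reduced to β = s2 s1^-1 s2 s1 s1 s2 on 3 strands, 6 crossings.
Compute on β:
Braid: s2 s1^-1 s2 s1 s1 s2 on 3 strands, 6 crossings.
Writhe w = (#positive) - (#negative) = 5 - 1 = 4.
State-sum expansion of <K>. There are 2^6 = 64 states.
For each crossing: s=0 is the vertical smoothing, s=1 horizontal. Crossing k contributes A^(sign_k * (1 - 2*s_k)); loop factor d = -A^2 - A^-2.
Tabulate the states by total A-exponent and number of loops L (A-exp: L × count):
  A^6: L=2 ×1
  A^4: L=1 ×3, L=3 ×3
  A^2: L=2 ×14, L=4 ×1
  A^0: L=1 ×10, L=3 ×10
  A^-2: L=2 ×13, L=4 ×2
  A^-4: L=3 ×6
  A^-6: L=4 ×1
Each group contributes A^e * Σ count * d^(L-1):
Powers of d = -A^2 - A^-2: d^2 = A^4 + 2 + A^-4; d^3 = -A^6 - 3*A^2 - 3*A^-2 - A^-6.
  A^6 * (d) = -A^8 - A^4
  A^4 * (3 + 3*d^2) = 3*A^8 + 9*A^4 + 3
  A^2 * (14*d + d^3) = -A^8 - 17*A^4 - 17 - A^-4
  A^0 * (10 + 10*d^2) = 10*A^4 + 30 + 10*A^-4
  A^-2 * (13*d + 2*d^3) = -2*A^4 - 19 - 19*A^-4 - 2*A^-8
  A^-4 * (6*d^2) = 6 + 12*A^-4 + 6*A^-8
  A^-6 * (d^3) = -1 - 3*A^-4 - 3*A^-8 - A^-12
Summing the groups: <K> = A^8 - A^4 + 2 - A^-4 + A^-8 - A^-12
Normalise by the writhe: (-A^3)^(-w) = (-A^3)^(-4) = A^-12, so f(A) = A^-12 * <K> = A^-4 - A^-8 + 2*A^-12 - A^-16 + A^-20 - A^-24.
Substitute A = t^(-1/4), i.e. A^e → t^(-e/4): V(t) = -t^6 + t^5 - t^4 + 2*t^3 - t^2 + t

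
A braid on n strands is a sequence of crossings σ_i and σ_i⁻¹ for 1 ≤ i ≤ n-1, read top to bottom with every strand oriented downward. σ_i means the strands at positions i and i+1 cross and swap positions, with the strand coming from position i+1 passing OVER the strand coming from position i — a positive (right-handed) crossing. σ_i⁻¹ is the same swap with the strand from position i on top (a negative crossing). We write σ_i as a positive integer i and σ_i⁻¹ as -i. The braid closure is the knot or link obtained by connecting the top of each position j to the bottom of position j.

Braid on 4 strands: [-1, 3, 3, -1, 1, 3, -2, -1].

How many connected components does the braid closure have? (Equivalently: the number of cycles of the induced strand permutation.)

Track the strand permutation on 4 strands, starting from identity.
  step 1: s1^-1 swaps positions 1,2 -> [2 1 3 4]
  step 2: s3 swaps positions 3,4 -> [2 1 4 3]
  step 3: s3 swaps positions 3,4 -> [2 1 3 4]
  step 4: s1^-1 swaps positions 1,2 -> [1 2 3 4]
  step 5: s1 swaps positions 1,2 -> [2 1 3 4]
  step 6: s3 swaps positions 3,4 -> [2 1 4 3]
  step 7: s2^-1 swaps positions 2,3 -> [2 4 1 3]
  step 8: s1^-1 swaps positions 1,2 -> [4 2 1 3]
Final permutation (position -> original strand): [4 2 1 3]
Closure components = cycle count of this permutation = 2.

Answer: 2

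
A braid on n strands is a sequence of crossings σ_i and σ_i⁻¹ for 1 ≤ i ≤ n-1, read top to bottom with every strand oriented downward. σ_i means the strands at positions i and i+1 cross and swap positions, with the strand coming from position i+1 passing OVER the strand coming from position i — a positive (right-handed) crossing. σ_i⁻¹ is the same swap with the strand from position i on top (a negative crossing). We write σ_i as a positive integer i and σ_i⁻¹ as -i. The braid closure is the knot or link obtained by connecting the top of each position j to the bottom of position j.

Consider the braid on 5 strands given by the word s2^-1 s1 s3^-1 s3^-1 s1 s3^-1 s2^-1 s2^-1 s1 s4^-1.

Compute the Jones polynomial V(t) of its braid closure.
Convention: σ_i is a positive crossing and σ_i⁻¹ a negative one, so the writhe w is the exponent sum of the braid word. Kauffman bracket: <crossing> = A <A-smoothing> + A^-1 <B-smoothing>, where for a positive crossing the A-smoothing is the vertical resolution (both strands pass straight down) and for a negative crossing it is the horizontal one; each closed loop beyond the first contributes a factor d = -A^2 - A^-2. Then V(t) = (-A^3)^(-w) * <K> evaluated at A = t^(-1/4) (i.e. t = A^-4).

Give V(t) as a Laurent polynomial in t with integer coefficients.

-t^2 + 2*t - 3 + 6*t^-1 - 6*t^-2 + 7*t^-3 - 6*t^-4 + 4*t^-5 - 3*t^-6 + t^-7

Derivation:
The presented braid s2^-1 s1 s3^-1 s3^-1 s1 s3^-1 s2^-1 s2^-1 s1 s4^-1 on 5 strands reduces by inverse Markov moves (closure unchanged at each step):
  Destabilize: the word has the form β·s4^-1 where s4^-1 occurs only as the final letter (β ∈ B_4); drop it and the last strand → 4 strands.
Reduced to β = s2^-1 s1 s3^-1 s3^-1 s1 s3^-1 s2^-1 s2^-1 s1 on 4 strands, 9 crossings.
Compute on β:
Braid: s2^-1 s1 s3^-1 s3^-1 s1 s3^-1 s2^-1 s2^-1 s1 on 4 strands, 9 crossings.
Writhe w = (#positive) - (#negative) = 3 - 6 = -3.
Enumerate smoothing states for the bracket polynomial. There are 2^9 = 512 states.
Each crossing splits two ways (0=vertical, 1=horizontal). The state's weight is A^(#A-smoothings - #B-smoothings) * d^(loops - 1).
Tabulate the states by total A-exponent and number of loops L (A-exp: L × count):
  A^9: L=6 ×1
  A^7: L=5 ×9
  A^5: L=4 ×35, L=6 ×1
  A^3: L=3 ×73, L=5 ×11
  A^1: L=2 ×81, L=4 ×44, L=6 ×1
  A^-1: L=1 ×39, L=3 ×77, L=5 ×10
  A^-3: L=2 ×55, L=4 ×28, L=6 ×1
  A^-5: L=3 ×32, L=5 ×4
  A^-7: L=4 ×9
  A^-9: L=5 ×1
Each group contributes A^e * Σ count * d^(L-1):
Powers of d = -A^2 - A^-2: d^2 = A^4 + 2 + A^-4; d^3 = -A^6 - 3*A^2 - 3*A^-2 - A^-6; d^4 = A^8 + 4*A^4 + 6 + 4*A^-4 + A^-8; d^5 = -A^10 - 5*A^6 - 10*A^2 - 10*A^-2 - 5*A^-6 - A^-10.
  A^9 * (d^5) = -A^19 - 5*A^15 - 10*A^11 - 10*A^7 - 5*A^3 - A^-1
  A^7 * (9*d^4) = 9*A^15 + 36*A^11 + 54*A^7 + 36*A^3 + 9*A^-1
  A^5 * (35*d^3 + d^5) = -A^15 - 40*A^11 - 115*A^7 - 115*A^3 - 40*A^-1 - A^-5
  A^3 * (73*d^2 + 11*d^4) = 11*A^11 + 117*A^7 + 212*A^3 + 117*A^-1 + 11*A^-5
  A^1 * (81*d + 44*d^3 + d^5) = -A^11 - 49*A^7 - 223*A^3 - 223*A^-1 - 49*A^-5 - A^-9
  A^-1 * (39 + 77*d^2 + 10*d^4) = 10*A^7 + 117*A^3 + 253*A^-1 + 117*A^-5 + 10*A^-9
  A^-3 * (55*d + 28*d^3 + d^5) = -A^7 - 33*A^3 - 149*A^-1 - 149*A^-5 - 33*A^-9 - A^-13
  A^-5 * (32*d^2 + 4*d^4) = 4*A^3 + 48*A^-1 + 88*A^-5 + 48*A^-9 + 4*A^-13
  A^-7 * (9*d^3) = -9*A^-1 - 27*A^-5 - 27*A^-9 - 9*A^-13
  A^-9 * (d^4) = A^-1 + 4*A^-5 + 6*A^-9 + 4*A^-13 + A^-17
Summing the groups: <K> = -A^19 + 3*A^15 - 4*A^11 + 6*A^7 - 7*A^3 + 6*A^-1 - 6*A^-5 + 3*A^-9 - 2*A^-13 + A^-17
Normalise by the writhe: (-A^3)^(-w) = (-A^3)^(3) = -A^9, so f(A) = -A^9 * <K> = A^28 - 3*A^24 + 4*A^20 - 6*A^16 + 7*A^12 - 6*A^8 + 6*A^4 - 3 + 2*A^-4 - A^-8.
Substitute A = t^(-1/4), i.e. A^e → t^(-e/4): V(t) = -t^2 + 2*t - 3 + 6*t^-1 - 6*t^-2 + 7*t^-3 - 6*t^-4 + 4*t^-5 - 3*t^-6 + t^-7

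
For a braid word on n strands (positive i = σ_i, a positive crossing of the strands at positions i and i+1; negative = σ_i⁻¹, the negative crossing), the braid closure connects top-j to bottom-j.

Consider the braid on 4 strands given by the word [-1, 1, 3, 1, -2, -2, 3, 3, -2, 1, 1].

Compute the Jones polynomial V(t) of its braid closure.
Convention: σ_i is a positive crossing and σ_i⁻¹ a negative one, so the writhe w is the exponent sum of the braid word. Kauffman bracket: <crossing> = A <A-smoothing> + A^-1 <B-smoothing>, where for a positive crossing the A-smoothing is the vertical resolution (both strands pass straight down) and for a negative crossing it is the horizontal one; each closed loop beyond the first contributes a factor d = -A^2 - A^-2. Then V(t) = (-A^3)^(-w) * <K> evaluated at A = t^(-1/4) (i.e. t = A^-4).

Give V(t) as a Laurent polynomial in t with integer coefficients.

t^7 - 3*t^6 + 4*t^5 - 6*t^4 + 7*t^3 - 6*t^2 + 6*t - 3 + 2*t^-1 - t^-2

Derivation:
The presented braid s1^-1 s1 s3 s1 s2^-1 s2^-1 s3 s3 s2^-1 s1 s1 on 4 strands reduces by inverse Markov moves (closure unchanged at each step):
  Deconjugate: the word is γ·β·γ⁻¹ with γ = s1^-1 (prefix) and γ⁻¹ = s1 (suffix); strip both.
Reduced to β = s1 s3 s1 s2^-1 s2^-1 s3 s3 s2^-1 s1 on 4 strands, 9 crossings.
Compute on β:
Braid: s1 s3 s1 s2^-1 s2^-1 s3 s3 s2^-1 s1 on 4 strands, 9 crossings.
Writhe w = (#positive) - (#negative) = 6 - 3 = 3.
State-sum expansion of <K>. There are 2^9 = 512 states.
For each crossing: s=0 is the vertical smoothing, s=1 horizontal. Crossing k contributes A^(sign_k * (1 - 2*s_k)); loop factor d = -A^2 - A^-2.
Tabulate the states by total A-exponent and number of loops L (A-exp: L × count):
  A^9: L=5 ×1
  A^7: L=4 ×9
  A^5: L=3 ×32, L=5 ×4
  A^3: L=2 ×55, L=4 ×28, L=6 ×1
  A^1: L=1 ×39, L=3 ×77, L=5 ×10
  A^-1: L=2 ×81, L=4 ×44, L=6 ×1
  A^-3: L=3 ×73, L=5 ×11
  A^-5: L=4 ×35, L=6 ×1
  A^-7: L=5 ×9
  A^-9: L=6 ×1
Each group contributes A^e * Σ count * d^(L-1):
Powers of d = -A^2 - A^-2: d^2 = A^4 + 2 + A^-4; d^3 = -A^6 - 3*A^2 - 3*A^-2 - A^-6; d^4 = A^8 + 4*A^4 + 6 + 4*A^-4 + A^-8; d^5 = -A^10 - 5*A^6 - 10*A^2 - 10*A^-2 - 5*A^-6 - A^-10.
  A^9 * (d^4) = A^17 + 4*A^13 + 6*A^9 + 4*A^5 + A
  A^7 * (9*d^3) = -9*A^13 - 27*A^9 - 27*A^5 - 9*A
  A^5 * (32*d^2 + 4*d^4) = 4*A^13 + 48*A^9 + 88*A^5 + 48*A + 4*A^-3
  A^3 * (55*d + 28*d^3 + d^5) = -A^13 - 33*A^9 - 149*A^5 - 149*A - 33*A^-3 - A^-7
  A^1 * (39 + 77*d^2 + 10*d^4) = 10*A^9 + 117*A^5 + 253*A + 117*A^-3 + 10*A^-7
  A^-1 * (81*d + 44*d^3 + d^5) = -A^9 - 49*A^5 - 223*A - 223*A^-3 - 49*A^-7 - A^-11
  A^-3 * (73*d^2 + 11*d^4) = 11*A^5 + 117*A + 212*A^-3 + 117*A^-7 + 11*A^-11
  A^-5 * (35*d^3 + d^5) = -A^5 - 40*A - 115*A^-3 - 115*A^-7 - 40*A^-11 - A^-15
  A^-7 * (9*d^4) = 9*A + 36*A^-3 + 54*A^-7 + 36*A^-11 + 9*A^-15
  A^-9 * (d^5) = -A - 5*A^-3 - 10*A^-7 - 10*A^-11 - 5*A^-15 - A^-19
Summing the groups: <K> = A^17 - 2*A^13 + 3*A^9 - 6*A^5 + 6*A - 7*A^-3 + 6*A^-7 - 4*A^-11 + 3*A^-15 - A^-19
Normalise by the writhe: (-A^3)^(-w) = (-A^3)^(-3) = -A^-9, so f(A) = -A^-9 * <K> = -A^8 + 2*A^4 - 3 + 6*A^-4 - 6*A^-8 + 7*A^-12 - 6*A^-16 + 4*A^-20 - 3*A^-24 + A^-28.
Substitute A = t^(-1/4), i.e. A^e → t^(-e/4): V(t) = t^7 - 3*t^6 + 4*t^5 - 6*t^4 + 7*t^3 - 6*t^2 + 6*t - 3 + 2*t^-1 - t^-2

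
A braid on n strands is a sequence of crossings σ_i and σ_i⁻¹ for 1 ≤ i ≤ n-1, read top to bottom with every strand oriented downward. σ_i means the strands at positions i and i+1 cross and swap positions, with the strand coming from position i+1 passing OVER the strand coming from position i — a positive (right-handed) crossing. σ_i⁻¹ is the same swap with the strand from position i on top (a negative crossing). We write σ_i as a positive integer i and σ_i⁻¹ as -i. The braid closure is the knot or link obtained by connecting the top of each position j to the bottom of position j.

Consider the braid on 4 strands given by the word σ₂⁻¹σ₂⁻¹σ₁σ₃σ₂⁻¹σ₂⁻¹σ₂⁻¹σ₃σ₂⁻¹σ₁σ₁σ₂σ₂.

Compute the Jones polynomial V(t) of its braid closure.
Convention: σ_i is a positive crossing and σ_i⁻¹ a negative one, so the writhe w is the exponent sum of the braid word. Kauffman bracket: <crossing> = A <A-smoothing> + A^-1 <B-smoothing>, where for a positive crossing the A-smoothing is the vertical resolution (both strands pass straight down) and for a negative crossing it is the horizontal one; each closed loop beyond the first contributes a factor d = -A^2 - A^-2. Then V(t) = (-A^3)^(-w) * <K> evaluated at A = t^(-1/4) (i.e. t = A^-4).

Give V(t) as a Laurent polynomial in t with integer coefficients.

-t^5 + 2*t^4 - 3*t^3 + 5*t^2 - 5*t + 6 - 5*t^-1 + 3*t^-2 - 2*t^-3 + t^-4

Derivation:
The presented braid s2^-1 s2^-1 s1 s3 s2^-1 s2^-1 s2^-1 s3 s2^-1 s1 s1 s2 s2 on 4 strands reduces by inverse Markov moves (closure unchanged at each step):
  Deconjugate: the word is γ·β·γ⁻¹ with γ = s2^-1 s2^-1 (prefix) and γ⁻¹ = s2 s2 (suffix); strip both.
Reduced to β = s1 s3 s2^-1 s2^-1 s2^-1 s3 s2^-1 s1 s1 on 4 strands, 9 crossings.
Compute on β:
Braid: s1 s3 s2^-1 s2^-1 s2^-1 s3 s2^-1 s1 s1 on 4 strands, 9 crossings.
Writhe w = (#positive) - (#negative) = 5 - 4 = 1.
Enumerate smoothing states for the bracket polynomial. There are 2^9 = 512 states.
Each crossing splits two ways (0=vertical, 1=horizontal). The state's weight is A^(#A-smoothings - #B-smoothings) * d^(loops - 1).
Tabulate the states by total A-exponent and number of loops L (A-exp: L × count):
  A^9: L=6 ×1
  A^7: L=5 ×9
  A^5: L=4 ×33, L=6 ×3
  A^3: L=3 ×64, L=5 ×19, L=7 ×1
  A^1: L=2 ×68, L=4 ×52, L=6 ×6
  A^-1: L=1 ×33, L=3 ×75, L=5 ×18
  A^-3: L=2 ×51, L=4 ×32, L=6 ×1
  A^-5: L=3 ×32, L=5 ×4
  A^-7: L=4 ×9
  A^-9: L=5 ×1
Each group contributes A^e * Σ count * d^(L-1):
Powers of d = -A^2 - A^-2: d^2 = A^4 + 2 + A^-4; d^3 = -A^6 - 3*A^2 - 3*A^-2 - A^-6; d^4 = A^8 + 4*A^4 + 6 + 4*A^-4 + A^-8; d^5 = -A^10 - 5*A^6 - 10*A^2 - 10*A^-2 - 5*A^-6 - A^-10; d^6 = A^12 + 6*A^8 + 15*A^4 + 20 + 15*A^-4 + 6*A^-8 + A^-12.
  A^9 * (d^5) = -A^19 - 5*A^15 - 10*A^11 - 10*A^7 - 5*A^3 - A^-1
  A^7 * (9*d^4) = 9*A^15 + 36*A^11 + 54*A^7 + 36*A^3 + 9*A^-1
  A^5 * (33*d^3 + 3*d^5) = -3*A^15 - 48*A^11 - 129*A^7 - 129*A^3 - 48*A^-1 - 3*A^-5
  A^3 * (64*d^2 + 19*d^4 + d^6) = A^15 + 25*A^11 + 155*A^7 + 262*A^3 + 155*A^-1 + 25*A^-5 + A^-9
  A^1 * (68*d + 52*d^3 + 6*d^5) = -6*A^11 - 82*A^7 - 284*A^3 - 284*A^-1 - 82*A^-5 - 6*A^-9
  A^-1 * (33 + 75*d^2 + 18*d^4) = 18*A^7 + 147*A^3 + 291*A^-1 + 147*A^-5 + 18*A^-9
  A^-3 * (51*d + 32*d^3 + d^5) = -A^7 - 37*A^3 - 157*A^-1 - 157*A^-5 - 37*A^-9 - A^-13
  A^-5 * (32*d^2 + 4*d^4) = 4*A^3 + 48*A^-1 + 88*A^-5 + 48*A^-9 + 4*A^-13
  A^-7 * (9*d^3) = -9*A^-1 - 27*A^-5 - 27*A^-9 - 9*A^-13
  A^-9 * (d^4) = A^-1 + 4*A^-5 + 6*A^-9 + 4*A^-13 + A^-17
Summing the groups: <K> = -A^19 + 2*A^15 - 3*A^11 + 5*A^7 - 6*A^3 + 5*A^-1 - 5*A^-5 + 3*A^-9 - 2*A^-13 + A^-17
Normalise by the writhe: (-A^3)^(-w) = (-A^3)^(-1) = -A^-3, so f(A) = -A^-3 * <K> = A^16 - 2*A^12 + 3*A^8 - 5*A^4 + 6 - 5*A^-4 + 5*A^-8 - 3*A^-12 + 2*A^-16 - A^-20.
Substitute A = t^(-1/4), i.e. A^e → t^(-e/4): V(t) = -t^5 + 2*t^4 - 3*t^3 + 5*t^2 - 5*t + 6 - 5*t^-1 + 3*t^-2 - 2*t^-3 + t^-4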